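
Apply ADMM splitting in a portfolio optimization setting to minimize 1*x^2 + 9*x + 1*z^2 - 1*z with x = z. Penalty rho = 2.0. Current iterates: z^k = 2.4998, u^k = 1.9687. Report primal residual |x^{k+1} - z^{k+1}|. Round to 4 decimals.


ADMM iteration with rho = 2.0, z^k = 2.4998, u^k = 1.9687
Step 1: x-update.
Minimize 1*x^2 + 9*x + (2.0/2)*(x - 2.4998 + 1.9687)^2
FOC: (2*1 + 2.0)*x = -9 + 2.0*(2.4998 - 1.9687)
x^{k+1} = -1.9845
Step 2: z-update.
Minimize 1*z^2 - 1*z + (2.0/2)*(-1.9845 - z + 1.9687)^2
FOC: (2*1 + 2.0)*z = 1 + 2.0*(-1.9845 + 1.9687)
z^{k+1} = 0.2421
Step 3: u-update.
u^{k+1} = 1.9687 - 1.9845 - 0.2421 = -0.2579
Step 4: Primal residual = |-1.9845 - 0.2421| = 2.2266


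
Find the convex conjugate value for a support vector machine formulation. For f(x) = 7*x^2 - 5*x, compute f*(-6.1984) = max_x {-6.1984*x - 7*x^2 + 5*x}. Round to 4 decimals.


f*(y) = sup_x {y*x - a*x^2 - b*x} = sup_x {(y-b)*x - a*x^2}
FOC: (y - b) - 2a*x = 0 => x* = (y - b)/(2a)
x* = (-6.1984 + 5)/(2*7) = -0.0856
f*(-6.1984) = (y-b)^2/(4a) = (-6.1984 + 5)^2/(4*7)
= 1.4362/28 = 0.0513


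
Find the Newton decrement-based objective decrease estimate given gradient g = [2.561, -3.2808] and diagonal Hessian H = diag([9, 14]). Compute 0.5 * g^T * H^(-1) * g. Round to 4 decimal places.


Step 1: H is diagonal, so H^(-1) * g = [0.2846, -0.2343].
Step 2: g^T H^(-1) g = sum_i g_i^2 / H_ii
  = (2.561)^2/9 + (-3.2808)^2/14
  = 0.7287 + 0.7688 = 1.4976
Step 3: Objective decrease = 0.5 * g^T H^(-1) g = 0.7488


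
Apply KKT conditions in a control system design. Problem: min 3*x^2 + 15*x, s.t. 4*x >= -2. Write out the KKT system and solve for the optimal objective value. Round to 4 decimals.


Step 1: Try lambda = 0 (constraint inactive).
x_unc = -15/(2*3) = -2.5
Check: 4*-2.5 = -10.0 < -2 -- violated!
Step 2: Constraint must be active: 4*x = -2
x* = -2/4 = -0.5
lambda = (2*3*(-0.5) + 15)/4 = 3.0
Step 3: Compute optimal value.
f(x*) = 3*(-0.5)^2 + 15*(-0.5) = -6.75


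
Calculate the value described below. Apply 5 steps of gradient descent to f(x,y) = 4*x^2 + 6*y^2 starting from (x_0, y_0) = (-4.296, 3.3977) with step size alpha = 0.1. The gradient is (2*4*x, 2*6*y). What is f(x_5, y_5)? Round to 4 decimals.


Gradient descent on f(x,y) = 4*x^2 + 6*y^2.
Starting point: (-4.296, 3.3977), alpha = 0.1
Step 1: grad_x = 2*4*-4.296 = -34.368, grad_y = 2*6*3.3977 = 40.7724
  x_1 = -4.296 - 0.1*-34.368 = -0.8592
  y_1 = 3.3977 - 0.1*40.7724 = -0.6795
Step 2: grad_x = 2*4*-0.8592 = -6.8736, grad_y = 2*6*-0.6795 = -8.1545
  x_2 = -0.8592 - 0.1*-6.8736 = -0.1718
  y_2 = -0.6795 - 0.1*-8.1545 = 0.1359
Step 3: grad_x = 2*4*-0.1718 = -1.3747, grad_y = 2*6*0.1359 = 1.6309
  x_3 = -0.1718 - 0.1*-1.3747 = -0.0344
  y_3 = 0.1359 - 0.1*1.6309 = -0.0272
Step 4: grad_x = 2*4*-0.0344 = -0.2749, grad_y = 2*6*-0.0272 = -0.3262
  x_4 = -0.0344 - 0.1*-0.2749 = -0.0069
  y_4 = -0.0272 - 0.1*-0.3262 = 0.0054
Step 5: grad_x = 2*4*-0.0069 = -0.055, grad_y = 2*6*0.0054 = 0.0652
  x_5 = -0.0069 - 0.1*-0.055 = -0.0014
  y_5 = 0.0054 - 0.1*0.0652 = -0.0011
f(-0.0014, -0.0011) = 4*(-0.0014)^2 + 6*(-0.0011)^2 = 0.0


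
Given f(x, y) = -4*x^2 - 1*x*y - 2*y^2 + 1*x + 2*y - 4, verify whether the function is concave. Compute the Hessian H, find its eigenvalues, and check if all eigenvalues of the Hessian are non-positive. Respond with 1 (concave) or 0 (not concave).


The Hessian of f(x,y) = -4*x^2 - 1*x*y - 2*y^2 + 1*x + 2*y - 4 is:
H = [[-8, -1], [-1, -4]]
Trace = -8 - 4 = -12
Determinant = -8*-4 - (-1)^2 = 31
Discriminant = (-12)^2 - 4*31 = 20.0
Eigenvalues: lambda_1 = -8.2361, lambda_2 = -3.7639
The function is concave.

1


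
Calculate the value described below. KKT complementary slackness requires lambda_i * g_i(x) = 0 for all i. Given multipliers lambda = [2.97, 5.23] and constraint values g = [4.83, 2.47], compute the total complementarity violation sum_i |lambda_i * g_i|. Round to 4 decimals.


KKT complementary slackness check:
lambda_1 * g_1 = 2.97 * 4.83 = 14.3451
lambda_2 * g_2 = 5.23 * 2.47 = 12.9181
Total violation = 14.3451 + 12.9181 = 27.2632


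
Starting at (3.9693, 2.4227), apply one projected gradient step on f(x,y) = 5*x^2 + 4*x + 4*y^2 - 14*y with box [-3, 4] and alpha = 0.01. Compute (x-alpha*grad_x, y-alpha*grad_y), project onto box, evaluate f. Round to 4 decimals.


Step 1: Compute gradient at (3.9693, 2.4227).
grad_x = 2*5*3.9693 + 4 = 43.693
grad_y = 2*4*2.4227 - 14 = 5.3816
Step 2: Gradient step.
x_raw = 3.9693 - 0.01*43.693 = 3.5324
y_raw = 2.4227 - 0.01*5.3816 = 2.3689
Step 3: Project onto [-3, 4].
x_proj = clip(3.5324) = 3.5324
y_proj = clip(2.3689) = 2.3689
Step 4: Evaluate f.
f(3.5324, 2.3689) = 65.7997


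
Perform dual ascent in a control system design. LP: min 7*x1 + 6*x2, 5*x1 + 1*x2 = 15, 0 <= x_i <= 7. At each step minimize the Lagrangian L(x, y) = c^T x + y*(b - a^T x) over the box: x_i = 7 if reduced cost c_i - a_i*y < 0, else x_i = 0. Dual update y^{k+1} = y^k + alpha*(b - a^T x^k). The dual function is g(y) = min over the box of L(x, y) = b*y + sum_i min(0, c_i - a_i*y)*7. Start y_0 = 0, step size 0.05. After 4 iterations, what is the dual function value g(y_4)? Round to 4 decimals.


Dual ascent for LP: min 7*x1 + 6*x2, 5*x1 + 1*x2 = 15, 0 <= x_i <= 7
Step 1: y^k = 0.0, reduced costs: (7.0, 6.0)
  x^k = (0.0, 0.0), subgradient = b - a^T x = 15.0
  y^{k+1} = 0.0 + 0.05*15.0 = 0.75
Step 2: y^k = 0.75, reduced costs: (3.25, 5.25)
  x^k = (0.0, 0.0), subgradient = b - a^T x = 15.0
  y^{k+1} = 0.75 + 0.05*15.0 = 1.5
Step 3: y^k = 1.5, reduced costs: (-0.5, 4.5)
  x^k = (7.0, 0.0), subgradient = b - a^T x = -20.0
  y^{k+1} = 1.5 + 0.05*-20.0 = 0.5
Step 4: y^k = 0.5, reduced costs: (4.5, 5.5)
  x^k = (0.0, 0.0), subgradient = b - a^T x = 15.0
  y^{k+1} = 0.5 + 0.05*15.0 = 1.25
Dual objective at y_4 = 1.25: reduced costs (0.75, 4.75), box minimizer x = (0.0, 0.0)
g(y_4) = b*y + (c1 - a1*y)*x1 + (c2 - a2*y)*x2 = 15*1.25 + 0.75*0.0 + 4.75*0.0 = 18.75 + 0.0 + 0.0 = 18.75


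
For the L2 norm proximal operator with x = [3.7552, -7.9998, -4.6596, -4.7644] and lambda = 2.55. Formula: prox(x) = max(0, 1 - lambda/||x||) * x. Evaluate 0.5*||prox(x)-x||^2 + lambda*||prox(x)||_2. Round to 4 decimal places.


Step 1: Compute ||x||.
||x|| = 11.0684
Step 2: Compute scaling factor.
scale = max(0, 1 - 2.55/11.0684) = 0.7696
Step 3: prox(x) = [2.8901, -6.1568, -3.5861, -3.6668]
||prox(x)|| = 8.5184
Step 4: Proximal objective.
0.5*||prox-x||^2 = 3.2513
lambda*||prox|| = 21.7219
Total = 24.9732


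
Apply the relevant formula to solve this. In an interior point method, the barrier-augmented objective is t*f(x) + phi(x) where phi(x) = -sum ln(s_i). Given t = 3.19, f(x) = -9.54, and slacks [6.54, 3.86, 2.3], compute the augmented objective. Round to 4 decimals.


Step 1: Compute log-barrier.
ln values: [1.8779, 1.3507, 0.8329]
phi = -(1.8779 + 1.3507 + 0.8329) = -4.0615
Step 2: Compute augmented objective.
t*f(x) = 3.19*-9.54 = -30.4326
Total = -30.4326 - 4.0615 = -34.4941


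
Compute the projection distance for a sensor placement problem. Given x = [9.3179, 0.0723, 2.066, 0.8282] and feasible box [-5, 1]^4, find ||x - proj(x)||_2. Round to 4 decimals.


Project each component onto [-5, 1].
clip(9.3179) = 1.0, clip(0.0723) = 0.0723, clip(2.066) = 1.0, clip(0.8282) = 0.8282
Projection = [1.0, 0.0723, 1.0, 0.8282]
Squared diffs: [69.1875, 0.0, 1.1364, 0.0]
Distance = sqrt(70.3239) = 8.3859


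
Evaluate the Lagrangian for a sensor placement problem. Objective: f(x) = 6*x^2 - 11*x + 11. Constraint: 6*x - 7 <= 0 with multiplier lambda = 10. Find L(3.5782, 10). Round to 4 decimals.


Step 1: Evaluate f(x).
f(3.5782) = 6*3.5782^2 - 11*3.5782 + 11 = 48.4609
Step 2: Evaluate g(x).
g(3.5782) = 6*3.5782 - 7 = 14.4692
Step 3: Compute Lagrangian.
L = 48.4609 + 10*14.4692 = 193.1529


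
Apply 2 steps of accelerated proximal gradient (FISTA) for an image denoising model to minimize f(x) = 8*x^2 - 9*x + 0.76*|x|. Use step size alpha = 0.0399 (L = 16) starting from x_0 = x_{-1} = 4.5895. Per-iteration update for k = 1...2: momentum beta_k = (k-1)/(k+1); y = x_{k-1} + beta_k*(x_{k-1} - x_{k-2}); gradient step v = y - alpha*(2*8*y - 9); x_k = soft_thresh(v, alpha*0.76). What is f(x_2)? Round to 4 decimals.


FISTA on f(x) = 8*x^2 - 9*x + 0.76*|x|
L = 16, alpha = 0.0399
Iteration 1: beta = 0.0, y = 4.5895 + 0.0*(4.5895 - 4.5895) = 4.5895
  grad(y) = 64.432, v = y - alpha*grad = 2.0187
  prox(v) = soft_thresh(2.0187, 0.0303) = 1.9883
Iteration 2: beta = 0.3333, y = 1.9883 + 0.3333*(1.9883 - 4.5895) = 1.1213
  grad(y) = 8.9406, v = y - alpha*grad = 0.7646
  prox(v) = soft_thresh(0.7646, 0.0303) = 0.7342
f(x_2) = 8*0.7342^2 - 9*0.7342 + 0.76*|0.7342| = -1.7373


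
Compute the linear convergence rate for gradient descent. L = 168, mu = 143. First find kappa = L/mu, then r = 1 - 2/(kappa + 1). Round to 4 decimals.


Step 1: Compute the condition number.
kappa = L/mu = 168/143 = 1.1748
Step 2: Compute the convergence rate.
r = 1 - 2/(kappa + 1) = 1 - 2*mu/(L + mu) = (L - mu)/(L + mu) = 25/311 = 0.0804


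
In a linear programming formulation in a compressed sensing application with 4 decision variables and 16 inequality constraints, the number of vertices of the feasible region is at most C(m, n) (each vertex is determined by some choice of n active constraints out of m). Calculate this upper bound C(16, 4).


Each vertex corresponds to some choice of n active constraints out of m, so the number of vertices is at most C(m, n) = m! / (n!(m-n)!).
m = 16, n = 4
Numerator: 16 * 15 * 14 * 13
Denominator: 4! = 24
C(16, 4) = 1820


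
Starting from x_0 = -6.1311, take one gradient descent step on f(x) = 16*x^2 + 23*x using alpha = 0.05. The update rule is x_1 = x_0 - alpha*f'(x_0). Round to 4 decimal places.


We compute the gradient at x_0 and apply the update.
f'(x) = 32*x + 23
f'(-6.1311) = 32*-6.1311 + 23 = -173.1952
x_1 = -6.1311 - 0.05*-173.1952 = 2.5287


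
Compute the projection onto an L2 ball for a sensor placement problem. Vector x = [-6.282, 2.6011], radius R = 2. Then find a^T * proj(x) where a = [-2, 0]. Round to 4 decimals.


Step 1: Compute ||x|| (intermediates to 6 decimals).
||x|| = sqrt((-6.282)^2 + 2.6011^2) = 6.799209
Step 2: Project.
Since ||x|| > R, scale = R/||x|| = 2/6.799209 = 0.294152, proj(x) = scale * x
proj(x) = [-1.847863, 0.765119]
Step 3: Dot product.
a^T * proj(x) = -2*(-1.847863) + 0*0.765119 = 3.6957


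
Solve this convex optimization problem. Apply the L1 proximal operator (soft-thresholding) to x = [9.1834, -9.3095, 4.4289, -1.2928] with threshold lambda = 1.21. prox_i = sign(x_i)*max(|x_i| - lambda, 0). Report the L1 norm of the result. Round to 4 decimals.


Soft-thresholding with lambda = 1.21:
prox(9.1834) = sign(9.1834)*max(|9.1834| - 1.21, 0) = 7.9734
prox(-9.3095) = sign(-9.3095)*max(|-9.3095| - 1.21, 0) = -8.0995
prox(4.4289) = sign(4.4289)*max(|4.4289| - 1.21, 0) = 3.2189
prox(-1.2928) = sign(-1.2928)*max(|-1.2928| - 1.21, 0) = -0.0828
prox(x) = [7.9734, -8.0995, 3.2189, -0.0828]
||prox(x)||_1 = 7.9734 + 8.0995 + 3.2189 + 0.0828 = 19.3746


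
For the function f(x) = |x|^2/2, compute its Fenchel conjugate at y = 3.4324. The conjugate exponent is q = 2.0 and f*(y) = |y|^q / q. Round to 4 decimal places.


The conjugate exponent q satisfies 1/p + 1/q = 1.
p = 2, so q = 2/(2 - 1) = 2.0
|y|^q = 3.4324^2.0 = 11.7814
f*(3.4324) = 11.7814 / 2.0 = 5.8907


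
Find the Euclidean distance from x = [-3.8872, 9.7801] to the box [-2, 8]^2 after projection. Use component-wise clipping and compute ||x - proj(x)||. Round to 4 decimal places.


Project each component onto [-2, 8].
clip(-3.8872) = -2.0, clip(9.7801) = 8.0
Projection = [-2.0, 8.0]
Squared diffs: [3.5615, 3.1688]
Distance = sqrt(6.7303) = 2.5943


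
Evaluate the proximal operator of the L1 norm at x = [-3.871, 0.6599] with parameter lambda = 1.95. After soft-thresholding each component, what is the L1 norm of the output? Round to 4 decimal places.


Soft-thresholding with lambda = 1.95:
prox(-3.871) = sign(-3.871)*max(|-3.871| - 1.95, 0) = -1.921
prox(0.6599) = sign(0.6599)*max(|0.6599| - 1.95, 0) = 0.0
prox(x) = [-1.921, 0.0]
||prox(x)||_1 = 1.921 + 0.0 = 1.921


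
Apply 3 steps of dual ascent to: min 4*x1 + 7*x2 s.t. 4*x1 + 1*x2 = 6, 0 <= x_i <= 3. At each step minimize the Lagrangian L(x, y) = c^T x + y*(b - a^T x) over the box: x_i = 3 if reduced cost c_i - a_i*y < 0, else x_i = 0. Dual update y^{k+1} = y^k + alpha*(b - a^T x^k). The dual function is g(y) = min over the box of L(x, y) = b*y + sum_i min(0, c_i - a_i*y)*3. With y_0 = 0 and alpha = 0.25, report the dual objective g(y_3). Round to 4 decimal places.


Dual ascent for LP: min 4*x1 + 7*x2, 4*x1 + 1*x2 = 6, 0 <= x_i <= 3
Step 1: y^k = 0.0, reduced costs: (4.0, 7.0)
  x^k = (0.0, 0.0), subgradient = b - a^T x = 6.0
  y^{k+1} = 0.0 + 0.25*6.0 = 1.5
Step 2: y^k = 1.5, reduced costs: (-2.0, 5.5)
  x^k = (3.0, 0.0), subgradient = b - a^T x = -6.0
  y^{k+1} = 1.5 + 0.25*-6.0 = 0.0
Step 3: y^k = 0.0, reduced costs: (4.0, 7.0)
  x^k = (0.0, 0.0), subgradient = b - a^T x = 6.0
  y^{k+1} = 0.0 + 0.25*6.0 = 1.5
Dual objective at y_3 = 1.5: reduced costs (-2.0, 5.5), box minimizer x = (3.0, 0.0)
g(y_3) = b*y + (c1 - a1*y)*x1 + (c2 - a2*y)*x2 = 6*1.5 + (-2.0)*3.0 + 5.5*0.0 = 9.0 - 6.0 + 0.0 = 3.0


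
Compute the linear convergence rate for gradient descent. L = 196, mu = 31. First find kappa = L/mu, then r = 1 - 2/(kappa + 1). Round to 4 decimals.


Step 1: Compute the condition number.
kappa = L/mu = 196/31 = 6.3226
Step 2: Compute the convergence rate.
r = 1 - 2/(kappa + 1) = 1 - 2*mu/(L + mu) = (L - mu)/(L + mu) = 165/227 = 0.7269


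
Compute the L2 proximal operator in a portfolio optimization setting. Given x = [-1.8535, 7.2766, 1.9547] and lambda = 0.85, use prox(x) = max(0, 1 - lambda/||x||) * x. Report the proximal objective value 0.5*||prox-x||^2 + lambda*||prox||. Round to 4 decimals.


Step 1: Compute ||x||.
||x|| = 7.7592
Step 2: Compute scaling factor.
scale = max(0, 1 - 0.85/7.7592) = 0.8905
Step 3: prox(x) = [-1.6505, 6.4795, 1.7406]
||prox(x)|| = 6.9092
Step 4: Proximal objective.
0.5*||prox-x||^2 = 0.3613
lambda*||prox|| = 5.8728
Total = 6.2341


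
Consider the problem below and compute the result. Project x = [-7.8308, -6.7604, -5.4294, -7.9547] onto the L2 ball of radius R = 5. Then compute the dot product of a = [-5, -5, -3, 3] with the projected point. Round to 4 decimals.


Step 1: Compute ||x|| (intermediates to 6 decimals).
||x|| = sqrt((-7.8308)^2 + (-6.7604)^2 + (-5.4294)^2 + (-7.9547)^2) = 14.134358
Step 2: Project.
Since ||x|| > R, scale = R/||x|| = 5/14.134358 = 0.353748, proj(x) = scale * x
proj(x) = [-2.77013, -2.391478, -1.920639, -2.813959]
Step 3: Dot product.
a^T * proj(x) = -5*(-2.77013) - 5*(-2.391478) - 3*(-1.920639) + 3*(-2.813959) = 23.1281


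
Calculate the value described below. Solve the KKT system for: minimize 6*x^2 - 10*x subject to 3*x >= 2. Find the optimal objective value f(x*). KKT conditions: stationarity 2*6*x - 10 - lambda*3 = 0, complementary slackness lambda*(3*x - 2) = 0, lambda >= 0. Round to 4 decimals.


Step 1: Try lambda = 0 (constraint inactive).
Stationarity: 2*6*x - 10 = 0
x* = 10/(2*6) = 5/6 = 0.8333 (rounded; the exact value 5/6 is used below)
Check constraint: 3*0.8333 = 2.4999 >= 2 -- satisfied.
Step 2: Compute optimal value.
f(x*) = 6*(5/6)^2 - 10*(5/6) = -4.1667


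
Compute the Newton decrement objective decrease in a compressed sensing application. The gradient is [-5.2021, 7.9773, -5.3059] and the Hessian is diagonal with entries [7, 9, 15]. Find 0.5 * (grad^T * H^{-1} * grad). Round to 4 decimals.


Step 1: H is diagonal, so H^(-1) * g = [-0.7432, 0.8864, -0.3537].
Step 2: g^T H^(-1) g = sum_i g_i^2 / H_ii
  = (-5.2021)^2/7 + (7.9773)^2/9 + (-5.3059)^2/15
  = 3.866 + 7.0708 + 1.8768 = 12.8136
Step 3: Objective decrease = 0.5 * g^T H^(-1) g = 6.4068


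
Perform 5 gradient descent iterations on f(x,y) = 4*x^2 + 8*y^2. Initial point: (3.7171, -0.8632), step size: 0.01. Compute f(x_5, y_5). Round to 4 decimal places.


Gradient descent on f(x,y) = 4*x^2 + 8*y^2.
Starting point: (3.7171, -0.8632), alpha = 0.01
Step 1: grad_x = 2*4*3.7171 = 29.7368, grad_y = 2*8*-0.8632 = -13.8112
  x_1 = 3.7171 - 0.01*29.7368 = 3.4197
  y_1 = -0.8632 - 0.01*-13.8112 = -0.7251
Step 2: grad_x = 2*4*3.4197 = 27.3579, grad_y = 2*8*-0.7251 = -11.6014
  x_2 = 3.4197 - 0.01*27.3579 = 3.1462
  y_2 = -0.7251 - 0.01*-11.6014 = -0.6091
Step 3: grad_x = 2*4*3.1462 = 25.1692, grad_y = 2*8*-0.6091 = -9.7452
  x_3 = 3.1462 - 0.01*25.1692 = 2.8945
  y_3 = -0.6091 - 0.01*-9.7452 = -0.5116
Step 4: grad_x = 2*4*2.8945 = 23.1557, grad_y = 2*8*-0.5116 = -8.186
  x_4 = 2.8945 - 0.01*23.1557 = 2.6629
  y_4 = -0.5116 - 0.01*-8.186 = -0.4298
Step 5: grad_x = 2*4*2.6629 = 21.3032, grad_y = 2*8*-0.4298 = -6.8762
  x_5 = 2.6629 - 0.01*21.3032 = 2.4499
  y_5 = -0.4298 - 0.01*-6.8762 = -0.361
f(2.4499, -0.361) = 4*2.4499^2 + 8*(-0.361)^2 = 25.0501


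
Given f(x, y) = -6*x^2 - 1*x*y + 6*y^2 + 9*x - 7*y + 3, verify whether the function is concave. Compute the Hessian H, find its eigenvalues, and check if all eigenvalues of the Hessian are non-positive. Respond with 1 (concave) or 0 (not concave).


The Hessian of f(x,y) = -6*x^2 - 1*x*y + 6*y^2 + 9*x - 7*y + 3 is:
H = [[-12, -1], [-1, 12]]
Trace = -12 + 12 = 0
Determinant = -12*12 - (-1)^2 = -145
Discriminant = (0)^2 - 4*-145 = 580.0
Eigenvalues: lambda_1 = -12.0416, lambda_2 = 12.0416
The function is not concave.

0


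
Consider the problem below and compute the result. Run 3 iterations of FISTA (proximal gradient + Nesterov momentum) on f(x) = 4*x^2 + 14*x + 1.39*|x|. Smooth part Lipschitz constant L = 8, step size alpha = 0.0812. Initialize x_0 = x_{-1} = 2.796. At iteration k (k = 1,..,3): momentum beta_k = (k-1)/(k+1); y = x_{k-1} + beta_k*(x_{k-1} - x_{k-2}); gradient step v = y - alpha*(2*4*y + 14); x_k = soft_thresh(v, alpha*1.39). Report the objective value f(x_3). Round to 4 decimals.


FISTA on f(x) = 4*x^2 + 14*x + 1.39*|x|
L = 8, alpha = 0.0812
Iteration 1: beta = 0.0, y = 2.796 + 0.0*(2.796 - 2.796) = 2.796
  grad(y) = 36.368, v = y - alpha*grad = -0.1571
  prox(v) = soft_thresh(-0.1571, 0.1129) = -0.0442
Iteration 2: beta = 0.3333, y = -0.0442 + 0.3333*(-0.0442 - 2.796) = -0.991
  grad(y) = 6.0724, v = y - alpha*grad = -1.484
  prox(v) = soft_thresh(-1.484, 0.1129) = -1.3712
Iteration 3: beta = 0.5, y = -1.3712 + 0.5*(-1.3712 + 0.0442) = -2.0346
  grad(y) = -2.2771, v = y - alpha*grad = -1.8497
  prox(v) = soft_thresh(-1.8497, 0.1129) = -1.7369
f(x_3) = 4*(-1.7369)^2 + 14*(-1.7369) + 1.39*|-1.7369| = -9.8351


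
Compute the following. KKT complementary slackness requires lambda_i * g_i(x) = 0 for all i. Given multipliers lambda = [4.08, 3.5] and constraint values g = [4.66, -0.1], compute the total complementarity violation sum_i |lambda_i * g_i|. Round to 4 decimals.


KKT complementary slackness check:
lambda_1 * g_1 = 4.08 * 4.66 = 19.0128
lambda_2 * g_2 = 3.5 * -0.1 = -0.35
Total violation = 19.0128 + 0.35 = 19.3628


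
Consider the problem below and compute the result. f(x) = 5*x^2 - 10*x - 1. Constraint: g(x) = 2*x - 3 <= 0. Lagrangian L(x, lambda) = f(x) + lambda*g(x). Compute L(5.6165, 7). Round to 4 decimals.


Step 1: Evaluate f(x).
f(5.6165) = 5*5.6165^2 - 10*5.6165 - 1 = 100.5604
Step 2: Evaluate g(x).
g(5.6165) = 2*5.6165 - 3 = 8.233
Step 3: Compute Lagrangian.
L = 100.5604 + 7*8.233 = 158.1914


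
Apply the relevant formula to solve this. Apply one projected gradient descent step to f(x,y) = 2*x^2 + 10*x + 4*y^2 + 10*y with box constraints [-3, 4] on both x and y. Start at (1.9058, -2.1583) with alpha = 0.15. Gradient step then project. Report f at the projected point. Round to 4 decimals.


Step 1: Compute gradient at (1.9058, -2.1583).
grad_x = 2*2*1.9058 + 10 = 17.6232
grad_y = 2*4*-2.1583 + 10 = -7.2664
Step 2: Gradient step.
x_raw = 1.9058 - 0.15*17.6232 = -0.7377
y_raw = -2.1583 - 0.15*-7.2664 = -1.0683
Step 3: Project onto [-3, 4].
x_proj = clip(-0.7377) = -0.7377
y_proj = clip(-1.0683) = -1.0683
Step 4: Evaluate f.
f(-0.7377, -1.0683) = -12.4065


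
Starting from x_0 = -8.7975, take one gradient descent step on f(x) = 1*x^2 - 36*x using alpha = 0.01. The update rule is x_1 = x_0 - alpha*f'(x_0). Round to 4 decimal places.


We compute the gradient at x_0 and apply the update.
f'(x) = 2*x - 36
f'(-8.7975) = 2*-8.7975 - 36 = -53.595
x_1 = -8.7975 - 0.01*-53.595 = -8.2616


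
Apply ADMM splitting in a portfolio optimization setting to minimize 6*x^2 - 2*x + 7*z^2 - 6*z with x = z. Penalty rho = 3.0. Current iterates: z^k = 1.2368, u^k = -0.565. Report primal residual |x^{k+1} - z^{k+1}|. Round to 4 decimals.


ADMM iteration with rho = 3.0, z^k = 1.2368, u^k = -0.565
Step 1: x-update.
Minimize 6*x^2 - 2*x + (3.0/2)*(x - 1.2368 - 0.565)^2
FOC: (2*6 + 3.0)*x = 2 + 3.0*(1.2368 + 0.565)
x^{k+1} = 0.4937
Step 2: z-update.
Minimize 7*z^2 - 6*z + (3.0/2)*(0.4937 - z - 0.565)^2
FOC: (2*7 + 3.0)*z = 6 + 3.0*(0.4937 - 0.565)
z^{k+1} = 0.3404
Step 3: u-update.
u^{k+1} = -0.565 + 0.4937 - 0.3404 = -0.4117
Step 4: Primal residual = |0.4937 - 0.3404| = 0.1533


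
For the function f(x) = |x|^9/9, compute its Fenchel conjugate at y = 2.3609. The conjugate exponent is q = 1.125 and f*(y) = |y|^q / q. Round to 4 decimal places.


The conjugate exponent q satisfies 1/p + 1/q = 1.
p = 9, so q = 9/(9 - 1) = 1.125
|y|^q = 2.3609^1.125 = 2.6285
f*(2.3609) = 2.6285 / 1.125 = 2.3365


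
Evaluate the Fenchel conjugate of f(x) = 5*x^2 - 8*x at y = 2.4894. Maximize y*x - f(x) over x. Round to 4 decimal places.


f*(y) = sup_x {y*x - a*x^2 - b*x} = sup_x {(y-b)*x - a*x^2}
FOC: (y - b) - 2a*x = 0 => x* = (y - b)/(2a)
x* = (2.4894 + 8)/(2*5) = 1.0489
f*(2.4894) = (y-b)^2/(4a) = (2.4894 + 8)^2/(4*5)
= 110.0275/20 = 5.5014


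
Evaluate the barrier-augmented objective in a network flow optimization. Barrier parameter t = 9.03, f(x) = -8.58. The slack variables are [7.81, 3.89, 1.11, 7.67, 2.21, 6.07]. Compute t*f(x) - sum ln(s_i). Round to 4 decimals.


Step 1: Compute log-barrier.
ln values: [2.0554, 1.3584, 0.1044, 2.0373, 0.793, 1.8034]
phi = -(2.0554 + 1.3584 + 0.1044 + 2.0373 + 0.793 + 1.8034) = -8.1518
Step 2: Compute augmented objective.
t*f(x) = 9.03*-8.58 = -77.4774
Total = -77.4774 - 8.1518 = -85.6292


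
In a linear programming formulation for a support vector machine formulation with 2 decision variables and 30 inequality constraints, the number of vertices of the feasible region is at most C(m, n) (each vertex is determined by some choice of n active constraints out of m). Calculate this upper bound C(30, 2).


Each vertex corresponds to some choice of n active constraints out of m, so the number of vertices is at most C(m, n) = m! / (n!(m-n)!).
m = 30, n = 2
Numerator: 30 * 29
Denominator: 2! = 2
C(30, 2) = 435


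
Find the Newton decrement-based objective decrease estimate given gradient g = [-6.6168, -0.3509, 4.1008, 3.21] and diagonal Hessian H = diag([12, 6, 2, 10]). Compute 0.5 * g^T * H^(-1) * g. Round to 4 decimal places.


Step 1: H is diagonal, so H^(-1) * g = [-0.5514, -0.0585, 2.0504, 0.321].
Step 2: g^T H^(-1) g = sum_i g_i^2 / H_ii
  = (-6.6168)^2/12 + (-0.3509)^2/6 + (4.1008)^2/2 + (3.21)^2/10
  = 3.6485 + 0.0205 + 8.4083 + 1.0304 = 13.1077
Step 3: Objective decrease = 0.5 * g^T H^(-1) g = 6.5539


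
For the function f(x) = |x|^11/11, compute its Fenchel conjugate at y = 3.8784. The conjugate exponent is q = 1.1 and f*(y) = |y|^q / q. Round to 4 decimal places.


The conjugate exponent q satisfies 1/p + 1/q = 1.
p = 11, so q = 11/(11 - 1) = 1.1
|y|^q = 3.8784^1.1 = 4.4414
f*(3.8784) = 4.4414 / 1.1 = 4.0376


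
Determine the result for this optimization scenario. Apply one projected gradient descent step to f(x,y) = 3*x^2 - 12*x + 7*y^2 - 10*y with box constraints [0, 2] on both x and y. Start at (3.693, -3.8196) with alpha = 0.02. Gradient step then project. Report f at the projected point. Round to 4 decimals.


Step 1: Compute gradient at (3.693, -3.8196).
grad_x = 2*3*3.693 - 12 = 10.158
grad_y = 2*7*-3.8196 - 10 = -63.4744
Step 2: Gradient step.
x_raw = 3.693 - 0.02*10.158 = 3.4898
y_raw = -3.8196 - 0.02*-63.4744 = -2.5501
Step 3: Project onto [0, 2].
x_proj = clip(3.4898) = 2.0
y_proj = clip(-2.5501) = 0.0
Step 4: Evaluate f.
f(2.0, 0.0) = -12.0


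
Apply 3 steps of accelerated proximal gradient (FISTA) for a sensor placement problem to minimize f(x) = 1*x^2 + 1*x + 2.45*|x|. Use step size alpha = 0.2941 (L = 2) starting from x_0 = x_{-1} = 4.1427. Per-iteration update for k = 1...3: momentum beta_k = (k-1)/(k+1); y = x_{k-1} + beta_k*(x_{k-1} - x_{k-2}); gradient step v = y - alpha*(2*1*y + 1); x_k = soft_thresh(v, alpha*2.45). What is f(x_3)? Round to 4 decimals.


FISTA on f(x) = 1*x^2 + 1*x + 2.45*|x|
L = 2, alpha = 0.2941
Iteration 1: beta = 0.0, y = 4.1427 + 0.0*(4.1427 - 4.1427) = 4.1427
  grad(y) = 9.2854, v = y - alpha*grad = 1.4119
  prox(v) = soft_thresh(1.4119, 0.7205) = 0.6913
Iteration 2: beta = 0.3333, y = 0.6913 + 0.3333*(0.6913 - 4.1427) = -0.4591
  grad(y) = 0.0817, v = y - alpha*grad = -0.4832
  prox(v) = soft_thresh(-0.4832, 0.7205) = 0.0
Iteration 3: beta = 0.5, y = 0.0 + 0.5*(0.0 - 0.6913) = -0.3457
  grad(y) = 0.3087, v = y - alpha*grad = -0.4364
  prox(v) = soft_thresh(-0.4364, 0.7205) = 0.0
f(x_3) = 1*0.0^2 + 1*0.0 + 2.45*|0.0| = 0.0


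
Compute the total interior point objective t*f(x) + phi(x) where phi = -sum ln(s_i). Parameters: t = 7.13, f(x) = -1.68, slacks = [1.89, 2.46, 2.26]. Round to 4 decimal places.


Step 1: Compute log-barrier.
ln values: [0.6366, 0.9002, 0.8154]
phi = -(0.6366 + 0.9002 + 0.8154) = -2.3521
Step 2: Compute augmented objective.
t*f(x) = 7.13*-1.68 = -11.9784
Total = -11.9784 - 2.3521 = -14.3305


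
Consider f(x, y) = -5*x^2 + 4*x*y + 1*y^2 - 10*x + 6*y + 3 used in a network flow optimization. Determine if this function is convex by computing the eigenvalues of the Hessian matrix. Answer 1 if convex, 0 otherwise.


The Hessian of f(x,y) = -5*x^2 + 4*x*y + 1*y^2 - 10*x + 6*y + 3 is:
H = [[-10, 4], [4, 2]]
Trace = -10 + 2 = -8
Determinant = -10*2 - (4)^2 = -36
Discriminant = (-8)^2 - 4*-36 = 208.0
Eigenvalues: lambda_1 = -11.2111, lambda_2 = 3.2111
The function is not convex.

0


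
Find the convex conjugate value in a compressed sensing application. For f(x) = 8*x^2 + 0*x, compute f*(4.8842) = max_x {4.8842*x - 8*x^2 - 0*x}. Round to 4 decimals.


f*(y) = sup_x {y*x - a*x^2 - b*x} = sup_x {(y-b)*x - a*x^2}
FOC: (y - b) - 2a*x = 0 => x* = (y - b)/(2a)
x* = (4.8842 - 0)/(2*8) = 0.3053
f*(4.8842) = (y-b)^2/(4a) = (4.8842 - 0)^2/(4*8)
= 23.8554/32 = 0.7455


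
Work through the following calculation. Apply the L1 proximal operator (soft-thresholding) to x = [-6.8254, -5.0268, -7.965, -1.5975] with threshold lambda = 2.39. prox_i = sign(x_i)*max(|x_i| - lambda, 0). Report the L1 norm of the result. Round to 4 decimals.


Soft-thresholding with lambda = 2.39:
prox(-6.8254) = sign(-6.8254)*max(|-6.8254| - 2.39, 0) = -4.4354
prox(-5.0268) = sign(-5.0268)*max(|-5.0268| - 2.39, 0) = -2.6368
prox(-7.965) = sign(-7.965)*max(|-7.965| - 2.39, 0) = -5.575
prox(-1.5975) = sign(-1.5975)*max(|-1.5975| - 2.39, 0) = 0.0
prox(x) = [-4.4354, -2.6368, -5.575, 0.0]
||prox(x)||_1 = 4.4354 + 2.6368 + 5.575 + 0.0 = 12.6472


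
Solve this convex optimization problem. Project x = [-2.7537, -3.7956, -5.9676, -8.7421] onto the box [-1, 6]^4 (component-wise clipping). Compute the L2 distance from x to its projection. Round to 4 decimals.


Project each component onto [-1, 6].
clip(-2.7537) = -1.0, clip(-3.7956) = -1.0, clip(-5.9676) = -1.0, clip(-8.7421) = -1.0
Projection = [-1.0, -1.0, -1.0, -1.0]
Squared diffs: [3.0755, 7.8154, 24.677, 59.9401]
Distance = sqrt(95.508) = 9.7728


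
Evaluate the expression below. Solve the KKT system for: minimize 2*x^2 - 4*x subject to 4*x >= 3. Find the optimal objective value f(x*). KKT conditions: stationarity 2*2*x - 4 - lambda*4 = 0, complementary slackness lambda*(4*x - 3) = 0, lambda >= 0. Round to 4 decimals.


Step 1: Try lambda = 0 (constraint inactive).
Stationarity: 2*2*x - 4 = 0
x* = 4/(2*2) = 1.0
Check constraint: 4*1.0 = 4.0 >= 3 -- satisfied.
Step 2: Compute optimal value.
f(x*) = 2*1.0^2 - 4*1.0 = -2.0


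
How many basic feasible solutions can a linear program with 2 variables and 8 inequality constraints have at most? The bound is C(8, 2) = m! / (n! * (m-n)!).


Each vertex corresponds to some choice of n active constraints out of m, so the number of vertices is at most C(m, n) = m! / (n!(m-n)!).
m = 8, n = 2
Numerator: 8 * 7
Denominator: 2! = 2
C(8, 2) = 28


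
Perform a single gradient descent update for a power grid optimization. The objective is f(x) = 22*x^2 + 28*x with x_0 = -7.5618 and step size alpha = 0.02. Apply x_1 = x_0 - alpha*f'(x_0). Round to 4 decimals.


We compute the gradient at x_0 and apply the update.
f'(x) = 44*x + 28
f'(-7.5618) = 44*-7.5618 + 28 = -304.7192
x_1 = -7.5618 - 0.02*-304.7192 = -1.4674


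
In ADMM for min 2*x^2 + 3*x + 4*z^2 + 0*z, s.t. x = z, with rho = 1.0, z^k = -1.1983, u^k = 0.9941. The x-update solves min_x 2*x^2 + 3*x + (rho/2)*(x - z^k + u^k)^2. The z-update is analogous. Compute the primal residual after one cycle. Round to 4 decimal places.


ADMM iteration with rho = 1.0, z^k = -1.1983, u^k = 0.9941
Step 1: x-update.
Minimize 2*x^2 + 3*x + (1.0/2)*(x + 1.1983 + 0.9941)^2
FOC: (2*2 + 1.0)*x = -3 + 1.0*(-1.1983 - 0.9941)
x^{k+1} = -1.0385
Step 2: z-update.
Minimize 4*z^2 + 0*z + (1.0/2)*(-1.0385 - z + 0.9941)^2
FOC: (2*4 + 1.0)*z = 0 + 1.0*(-1.0385 + 0.9941)
z^{k+1} = -0.0049
Step 3: u-update.
u^{k+1} = 0.9941 - 1.0385 + 0.0049 = -0.0394
Step 4: Primal residual = |-1.0385 + 0.0049| = 1.0335


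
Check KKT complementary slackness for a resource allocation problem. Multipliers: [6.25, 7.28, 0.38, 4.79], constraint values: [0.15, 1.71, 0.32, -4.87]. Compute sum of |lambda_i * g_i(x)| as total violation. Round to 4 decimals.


KKT complementary slackness check:
lambda_1 * g_1 = 6.25 * 0.15 = 0.9375
lambda_2 * g_2 = 7.28 * 1.71 = 12.4488
lambda_3 * g_3 = 0.38 * 0.32 = 0.1216
lambda_4 * g_4 = 4.79 * -4.87 = -23.3273
Total violation = 0.9375 + 12.4488 + 0.1216 + 23.3273 = 36.8352


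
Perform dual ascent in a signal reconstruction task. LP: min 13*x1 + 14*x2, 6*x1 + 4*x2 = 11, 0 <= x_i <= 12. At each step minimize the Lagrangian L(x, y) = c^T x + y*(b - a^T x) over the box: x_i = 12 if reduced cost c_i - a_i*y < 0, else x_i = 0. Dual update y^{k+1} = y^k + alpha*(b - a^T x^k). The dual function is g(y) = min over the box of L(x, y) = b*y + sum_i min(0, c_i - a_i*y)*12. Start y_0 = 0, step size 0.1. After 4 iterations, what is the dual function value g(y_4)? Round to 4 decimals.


Dual ascent for LP: min 13*x1 + 14*x2, 6*x1 + 4*x2 = 11, 0 <= x_i <= 12
Step 1: y^k = 0.0, reduced costs: (13.0, 14.0)
  x^k = (0.0, 0.0), subgradient = b - a^T x = 11.0
  y^{k+1} = 0.0 + 0.1*11.0 = 1.1
Step 2: y^k = 1.1, reduced costs: (6.4, 9.6)
  x^k = (0.0, 0.0), subgradient = b - a^T x = 11.0
  y^{k+1} = 1.1 + 0.1*11.0 = 2.2
Step 3: y^k = 2.2, reduced costs: (-0.2, 5.2)
  x^k = (12.0, 0.0), subgradient = b - a^T x = -61.0
  y^{k+1} = 2.2 + 0.1*-61.0 = -3.9
Step 4: y^k = -3.9, reduced costs: (36.4, 29.6)
  x^k = (0.0, 0.0), subgradient = b - a^T x = 11.0
  y^{k+1} = -3.9 + 0.1*11.0 = -2.8
Dual objective at y_4 = -2.8: reduced costs (29.8, 25.2), box minimizer x = (0.0, 0.0)
g(y_4) = b*y + (c1 - a1*y)*x1 + (c2 - a2*y)*x2 = 11*(-2.8) + 29.8*0.0 + 25.2*0.0 = -30.8 + 0.0 + 0.0 = -30.8


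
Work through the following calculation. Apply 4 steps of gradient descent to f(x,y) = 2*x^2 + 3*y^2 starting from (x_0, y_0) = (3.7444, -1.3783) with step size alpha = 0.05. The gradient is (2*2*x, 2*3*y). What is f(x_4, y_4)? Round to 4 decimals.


Gradient descent on f(x,y) = 2*x^2 + 3*y^2.
Starting point: (3.7444, -1.3783), alpha = 0.05
Step 1: grad_x = 2*2*3.7444 = 14.9776, grad_y = 2*3*-1.3783 = -8.2698
  x_1 = 3.7444 - 0.05*14.9776 = 2.9955
  y_1 = -1.3783 - 0.05*-8.2698 = -0.9648
Step 2: grad_x = 2*2*2.9955 = 11.9821, grad_y = 2*3*-0.9648 = -5.7889
  x_2 = 2.9955 - 0.05*11.9821 = 2.3964
  y_2 = -0.9648 - 0.05*-5.7889 = -0.6754
Step 3: grad_x = 2*2*2.3964 = 9.5857, grad_y = 2*3*-0.6754 = -4.0522
  x_3 = 2.3964 - 0.05*9.5857 = 1.9171
  y_3 = -0.6754 - 0.05*-4.0522 = -0.4728
Step 4: grad_x = 2*2*1.9171 = 7.6685, grad_y = 2*3*-0.4728 = -2.8365
  x_4 = 1.9171 - 0.05*7.6685 = 1.5337
  y_4 = -0.4728 - 0.05*-2.8365 = -0.3309
f(1.5337, -0.3309) = 2*1.5337^2 + 3*(-0.3309)^2 = 5.0331


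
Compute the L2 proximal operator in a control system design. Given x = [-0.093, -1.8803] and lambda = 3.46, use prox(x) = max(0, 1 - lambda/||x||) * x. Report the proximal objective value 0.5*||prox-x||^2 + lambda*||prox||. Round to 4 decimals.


Step 1: Compute ||x||.
||x|| = 1.8826
Step 2: Compute scaling factor.
scale = max(0, 1 - 3.46/1.8826) = 0.0
Step 3: prox(x) = [-0.0, -0.0]
||prox(x)|| = 0.0
Step 4: Proximal objective.
0.5*||prox-x||^2 = 1.7721
lambda*||prox|| = 0.0
Total = 1.7721


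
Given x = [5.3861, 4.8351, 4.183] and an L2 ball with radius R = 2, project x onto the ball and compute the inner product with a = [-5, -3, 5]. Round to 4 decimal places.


Step 1: Compute ||x|| (intermediates to 6 decimals).
||x|| = sqrt(5.3861^2 + 4.8351^2 + 4.183^2) = 8.35977
Step 2: Project.
Since ||x|| > R, scale = R/||x|| = 2/8.35977 = 0.239241, proj(x) = scale * x
proj(x) = [1.288576, 1.156754, 1.000745]
Step 3: Dot product.
a^T * proj(x) = -5*1.288576 - 3*1.156754 + 5*1.000745 = -4.9094


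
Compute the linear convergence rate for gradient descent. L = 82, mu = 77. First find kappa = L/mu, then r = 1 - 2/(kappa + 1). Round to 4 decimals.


Step 1: Compute the condition number.
kappa = L/mu = 82/77 = 1.0649
Step 2: Compute the convergence rate.
r = 1 - 2/(kappa + 1) = 1 - 2*mu/(L + mu) = (L - mu)/(L + mu) = 5/159 = 0.0314


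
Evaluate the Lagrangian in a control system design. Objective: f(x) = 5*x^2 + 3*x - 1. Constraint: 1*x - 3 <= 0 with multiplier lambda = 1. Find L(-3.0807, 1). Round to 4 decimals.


Step 1: Evaluate f(x).
f(-3.0807) = 5*(-3.0807)^2 + 3*(-3.0807) - 1 = 37.2115
Step 2: Evaluate g(x).
g(-3.0807) = 1*-3.0807 - 3 = -6.0807
Step 3: Compute Lagrangian.
L = 37.2115 + 1*-6.0807 = 31.1308


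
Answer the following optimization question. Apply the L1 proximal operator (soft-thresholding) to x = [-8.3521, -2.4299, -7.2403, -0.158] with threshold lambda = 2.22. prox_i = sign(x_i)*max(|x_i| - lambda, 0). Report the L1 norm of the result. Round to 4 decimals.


Soft-thresholding with lambda = 2.22:
prox(-8.3521) = sign(-8.3521)*max(|-8.3521| - 2.22, 0) = -6.1321
prox(-2.4299) = sign(-2.4299)*max(|-2.4299| - 2.22, 0) = -0.2099
prox(-7.2403) = sign(-7.2403)*max(|-7.2403| - 2.22, 0) = -5.0203
prox(-0.158) = sign(-0.158)*max(|-0.158| - 2.22, 0) = 0.0
prox(x) = [-6.1321, -0.2099, -5.0203, 0.0]
||prox(x)||_1 = 6.1321 + 0.2099 + 5.0203 + 0.0 = 11.3623


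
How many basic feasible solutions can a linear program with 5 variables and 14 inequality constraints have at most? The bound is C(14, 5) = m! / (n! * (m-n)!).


Each vertex corresponds to some choice of n active constraints out of m, so the number of vertices is at most C(m, n) = m! / (n!(m-n)!).
m = 14, n = 5
Numerator: 14 * 13 * 12 * 11 * 10
Denominator: 5! = 120
C(14, 5) = 2002


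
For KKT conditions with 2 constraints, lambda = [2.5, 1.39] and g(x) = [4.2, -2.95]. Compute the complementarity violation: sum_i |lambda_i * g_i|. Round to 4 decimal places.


KKT complementary slackness check:
lambda_1 * g_1 = 2.5 * 4.2 = 10.5
lambda_2 * g_2 = 1.39 * -2.95 = -4.1005
Total violation = 10.5 + 4.1005 = 14.6005


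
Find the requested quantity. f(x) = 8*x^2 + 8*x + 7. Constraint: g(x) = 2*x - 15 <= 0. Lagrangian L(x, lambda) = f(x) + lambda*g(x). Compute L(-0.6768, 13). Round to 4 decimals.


Step 1: Evaluate f(x).
f(-0.6768) = 8*(-0.6768)^2 + 8*(-0.6768) + 7 = 5.2501
Step 2: Evaluate g(x).
g(-0.6768) = 2*-0.6768 - 15 = -16.3536
Step 3: Compute Lagrangian.
L = 5.2501 + 13*-16.3536 = -207.3467


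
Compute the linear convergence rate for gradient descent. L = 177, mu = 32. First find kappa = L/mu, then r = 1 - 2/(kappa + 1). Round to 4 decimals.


Step 1: Compute the condition number.
kappa = L/mu = 177/32 = 5.5313
Step 2: Compute the convergence rate.
r = 1 - 2/(kappa + 1) = 1 - 2*mu/(L + mu) = (L - mu)/(L + mu) = 145/209 = 0.6938


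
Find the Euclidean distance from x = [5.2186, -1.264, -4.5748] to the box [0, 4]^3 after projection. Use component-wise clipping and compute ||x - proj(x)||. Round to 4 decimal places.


Project each component onto [0, 4].
clip(5.2186) = 4.0, clip(-1.264) = 0.0, clip(-4.5748) = 0.0
Projection = [4.0, 0.0, 0.0]
Squared diffs: [1.485, 1.5977, 20.9288]
Distance = sqrt(24.0115) = 4.9002


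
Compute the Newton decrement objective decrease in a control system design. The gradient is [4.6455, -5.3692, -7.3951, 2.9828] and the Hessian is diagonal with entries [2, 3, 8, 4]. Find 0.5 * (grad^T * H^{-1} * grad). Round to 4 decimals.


Step 1: H is diagonal, so H^(-1) * g = [2.3228, -1.7897, -0.9244, 0.7457].
Step 2: g^T H^(-1) g = sum_i g_i^2 / H_ii
  = (4.6455)^2/2 + (-5.3692)^2/3 + (-7.3951)^2/8 + (2.9828)^2/4
  = 10.7903 + 9.6094 + 6.8359 + 2.2243 = 29.46
Step 3: Objective decrease = 0.5 * g^T H^(-1) g = 14.73


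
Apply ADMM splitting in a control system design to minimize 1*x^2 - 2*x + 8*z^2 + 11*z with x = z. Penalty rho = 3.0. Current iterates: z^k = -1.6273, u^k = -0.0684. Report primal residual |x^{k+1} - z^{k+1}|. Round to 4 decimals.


ADMM iteration with rho = 3.0, z^k = -1.6273, u^k = -0.0684
Step 1: x-update.
Minimize 1*x^2 - 2*x + (3.0/2)*(x + 1.6273 - 0.0684)^2
FOC: (2*1 + 3.0)*x = 2 + 3.0*(-1.6273 + 0.0684)
x^{k+1} = -0.5353
Step 2: z-update.
Minimize 8*z^2 + 11*z + (3.0/2)*(-0.5353 - z - 0.0684)^2
FOC: (2*8 + 3.0)*z = -11 + 3.0*(-0.5353 - 0.0684)
z^{k+1} = -0.6743
Step 3: u-update.
u^{k+1} = -0.0684 - 0.5353 + 0.6743 = 0.0705
Step 4: Primal residual = |-0.5353 + 0.6743| = 0.1389


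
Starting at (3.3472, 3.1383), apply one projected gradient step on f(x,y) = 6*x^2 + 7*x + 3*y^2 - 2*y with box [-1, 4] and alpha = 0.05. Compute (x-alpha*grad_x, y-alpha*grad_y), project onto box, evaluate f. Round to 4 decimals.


Step 1: Compute gradient at (3.3472, 3.1383).
grad_x = 2*6*3.3472 + 7 = 47.1664
grad_y = 2*3*3.1383 - 2 = 16.8298
Step 2: Gradient step.
x_raw = 3.3472 - 0.05*47.1664 = 0.9889
y_raw = 3.1383 - 0.05*16.8298 = 2.2968
Step 3: Project onto [-1, 4].
x_proj = clip(0.9889) = 0.9889
y_proj = clip(2.2968) = 2.2968
Step 4: Evaluate f.
f(0.9889, 2.2968) = 24.0219


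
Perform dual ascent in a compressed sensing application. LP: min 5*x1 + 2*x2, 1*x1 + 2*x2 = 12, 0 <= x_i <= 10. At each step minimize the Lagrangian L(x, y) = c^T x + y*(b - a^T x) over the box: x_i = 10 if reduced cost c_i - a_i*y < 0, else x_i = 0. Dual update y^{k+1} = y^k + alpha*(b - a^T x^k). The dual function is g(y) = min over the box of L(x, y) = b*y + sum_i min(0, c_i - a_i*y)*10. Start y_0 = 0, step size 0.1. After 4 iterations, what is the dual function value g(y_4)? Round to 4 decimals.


Dual ascent for LP: min 5*x1 + 2*x2, 1*x1 + 2*x2 = 12, 0 <= x_i <= 10
Step 1: y^k = 0.0, reduced costs: (5.0, 2.0)
  x^k = (0.0, 0.0), subgradient = b - a^T x = 12.0
  y^{k+1} = 0.0 + 0.1*12.0 = 1.2
Step 2: y^k = 1.2, reduced costs: (3.8, -0.4)
  x^k = (0.0, 10.0), subgradient = b - a^T x = -8.0
  y^{k+1} = 1.2 + 0.1*-8.0 = 0.4
Step 3: y^k = 0.4, reduced costs: (4.6, 1.2)
  x^k = (0.0, 0.0), subgradient = b - a^T x = 12.0
  y^{k+1} = 0.4 + 0.1*12.0 = 1.6
Step 4: y^k = 1.6, reduced costs: (3.4, -1.2)
  x^k = (0.0, 10.0), subgradient = b - a^T x = -8.0
  y^{k+1} = 1.6 + 0.1*-8.0 = 0.8
Dual objective at y_4 = 0.8: reduced costs (4.2, 0.4), box minimizer x = (0.0, 0.0)
g(y_4) = b*y + (c1 - a1*y)*x1 + (c2 - a2*y)*x2 = 12*0.8 + 4.2*0.0 + 0.4*0.0 = 9.6 + 0.0 + 0.0 = 9.6


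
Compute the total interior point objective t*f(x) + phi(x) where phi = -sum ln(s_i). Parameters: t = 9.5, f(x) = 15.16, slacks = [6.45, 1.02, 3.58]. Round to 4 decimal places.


Step 1: Compute log-barrier.
ln values: [1.8641, 0.0198, 1.2754]
phi = -(1.8641 + 0.0198 + 1.2754) = -3.1592
Step 2: Compute augmented objective.
t*f(x) = 9.5*15.16 = 144.02
Total = 144.02 - 3.1592 = 140.8608
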